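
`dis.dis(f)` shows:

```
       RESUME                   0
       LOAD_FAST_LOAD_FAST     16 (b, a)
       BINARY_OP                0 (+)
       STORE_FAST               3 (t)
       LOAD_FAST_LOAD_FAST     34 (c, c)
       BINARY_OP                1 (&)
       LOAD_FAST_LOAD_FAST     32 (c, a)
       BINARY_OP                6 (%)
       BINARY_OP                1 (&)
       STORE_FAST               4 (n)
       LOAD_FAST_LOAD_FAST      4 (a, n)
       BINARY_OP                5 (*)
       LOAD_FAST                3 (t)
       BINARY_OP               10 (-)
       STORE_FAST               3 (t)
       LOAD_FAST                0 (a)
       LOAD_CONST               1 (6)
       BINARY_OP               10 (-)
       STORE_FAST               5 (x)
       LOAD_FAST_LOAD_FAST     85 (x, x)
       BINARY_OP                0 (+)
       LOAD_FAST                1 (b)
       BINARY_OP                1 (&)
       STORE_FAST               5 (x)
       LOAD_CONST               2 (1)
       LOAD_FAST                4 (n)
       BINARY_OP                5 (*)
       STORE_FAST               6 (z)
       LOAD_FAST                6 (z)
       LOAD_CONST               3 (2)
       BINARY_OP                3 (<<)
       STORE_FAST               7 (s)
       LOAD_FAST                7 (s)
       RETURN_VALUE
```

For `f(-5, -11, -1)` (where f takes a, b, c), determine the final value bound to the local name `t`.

21

LOAD_FAST_LOAD_FAST b,a → push -11,-5. Stack: [-11, -5]
BINARY_OP + → -11 + -5 = -16. Stack: [-16]
STORE_FAST t → t=-16. Stack: []
LOAD_FAST_LOAD_FAST c,c → push -1,-1. Stack: [-1, -1]
BINARY_OP & → -1 & -1 = -1. Stack: [-1]
LOAD_FAST_LOAD_FAST c,a → push -1,-5. Stack: [-1, -1, -5]
BINARY_OP % → -1 % -5 = -1. Stack: [-1, -1]
BINARY_OP & → -1 & -1 = -1. Stack: [-1]
STORE_FAST n → n=-1. Stack: []
LOAD_FAST_LOAD_FAST a,n → push -5,-1. Stack: [-5, -1]
BINARY_OP * → -5 * -1 = 5. Stack: [5]
LOAD_FAST t → push -16. Stack: [5, -16]
BINARY_OP - → 5 - -16 = 21. Stack: [21]
STORE_FAST t → t=21. Stack: []
LOAD_FAST a → push -5. Stack: [-5]
LOAD_CONST → push 6. Stack: [-5, 6]
BINARY_OP - → -5 - 6 = -11. Stack: [-11]
STORE_FAST x → x=-11. Stack: []
LOAD_FAST_LOAD_FAST x,x → push -11,-11. Stack: [-11, -11]
BINARY_OP + → -11 + -11 = -22. Stack: [-22]
LOAD_FAST b → push -11. Stack: [-22, -11]
BINARY_OP & → -22 & -11 = -32. Stack: [-32]
STORE_FAST x → x=-32. Stack: []
LOAD_CONST → push 1. Stack: [1]
LOAD_FAST n → push -1. Stack: [1, -1]
BINARY_OP * → 1 * -1 = -1. Stack: [-1]
STORE_FAST z → z=-1. Stack: []
LOAD_FAST z → push -1. Stack: [-1]
LOAD_CONST → push 2. Stack: [-1, 2]
BINARY_OP << → -1 << 2 = -4. Stack: [-4]
STORE_FAST s → s=-4. Stack: []
LOAD_FAST s → push -4. Stack: [-4]
RETURN_VALUE → return -4.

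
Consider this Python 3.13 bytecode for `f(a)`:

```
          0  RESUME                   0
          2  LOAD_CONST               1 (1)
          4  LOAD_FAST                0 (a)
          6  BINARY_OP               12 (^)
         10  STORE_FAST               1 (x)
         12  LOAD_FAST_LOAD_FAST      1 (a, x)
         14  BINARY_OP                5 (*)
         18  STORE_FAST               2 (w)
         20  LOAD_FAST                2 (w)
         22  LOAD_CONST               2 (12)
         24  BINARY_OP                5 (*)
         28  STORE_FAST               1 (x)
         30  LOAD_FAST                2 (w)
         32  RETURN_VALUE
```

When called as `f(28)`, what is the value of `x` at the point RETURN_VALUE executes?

LOAD_CONST → push 1. Stack: [1]
LOAD_FAST a → push 28. Stack: [1, 28]
BINARY_OP ^ → 1 ^ 28 = 29. Stack: [29]
STORE_FAST x → x=29. Stack: []
LOAD_FAST_LOAD_FAST a,x → push 28,29. Stack: [28, 29]
BINARY_OP * → 28 * 29 = 812. Stack: [812]
STORE_FAST w → w=812. Stack: []
LOAD_FAST w → push 812. Stack: [812]
LOAD_CONST → push 12. Stack: [812, 12]
BINARY_OP * → 812 * 12 = 9744. Stack: [9744]
STORE_FAST x → x=9744. Stack: []
LOAD_FAST w → push 812. Stack: [812]
RETURN_VALUE → return 812.

9744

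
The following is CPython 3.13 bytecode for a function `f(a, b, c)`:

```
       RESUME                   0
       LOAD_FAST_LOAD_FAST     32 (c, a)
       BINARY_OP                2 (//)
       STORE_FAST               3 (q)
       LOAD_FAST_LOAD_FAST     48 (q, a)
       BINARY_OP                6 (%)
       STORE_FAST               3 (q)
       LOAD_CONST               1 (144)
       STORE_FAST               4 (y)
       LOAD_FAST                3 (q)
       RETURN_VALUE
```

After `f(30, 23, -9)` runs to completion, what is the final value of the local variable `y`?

144

LOAD_FAST_LOAD_FAST c,a → push -9,30. Stack: [-9, 30]
BINARY_OP // → -9 // 30 = -1. Stack: [-1]
STORE_FAST q → q=-1. Stack: []
LOAD_FAST_LOAD_FAST q,a → push -1,30. Stack: [-1, 30]
BINARY_OP % → -1 % 30 = 29. Stack: [29]
STORE_FAST q → q=29. Stack: []
LOAD_CONST → push 144. Stack: [144]
STORE_FAST y → y=144. Stack: []
LOAD_FAST q → push 29. Stack: [29]
RETURN_VALUE → return 29.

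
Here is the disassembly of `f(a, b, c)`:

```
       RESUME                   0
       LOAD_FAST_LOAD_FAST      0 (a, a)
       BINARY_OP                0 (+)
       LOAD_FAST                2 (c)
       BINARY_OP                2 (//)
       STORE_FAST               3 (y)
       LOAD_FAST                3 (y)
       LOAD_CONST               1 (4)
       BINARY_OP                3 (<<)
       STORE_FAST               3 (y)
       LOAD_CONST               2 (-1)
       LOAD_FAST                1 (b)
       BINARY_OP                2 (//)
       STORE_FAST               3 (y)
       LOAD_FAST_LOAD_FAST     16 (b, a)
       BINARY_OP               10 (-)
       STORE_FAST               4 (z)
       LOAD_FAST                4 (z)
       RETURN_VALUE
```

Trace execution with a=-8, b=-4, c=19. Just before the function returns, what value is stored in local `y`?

0

LOAD_FAST_LOAD_FAST a,a → push -8,-8. Stack: [-8, -8]
BINARY_OP + → -8 + -8 = -16. Stack: [-16]
LOAD_FAST c → push 19. Stack: [-16, 19]
BINARY_OP // → -16 // 19 = -1. Stack: [-1]
STORE_FAST y → y=-1. Stack: []
LOAD_FAST y → push -1. Stack: [-1]
LOAD_CONST → push 4. Stack: [-1, 4]
BINARY_OP << → -1 << 4 = -16. Stack: [-16]
STORE_FAST y → y=-16. Stack: []
LOAD_CONST → push -1. Stack: [-1]
LOAD_FAST b → push -4. Stack: [-1, -4]
BINARY_OP // → -1 // -4 = 0. Stack: [0]
STORE_FAST y → y=0. Stack: []
LOAD_FAST_LOAD_FAST b,a → push -4,-8. Stack: [-4, -8]
BINARY_OP - → -4 - -8 = 4. Stack: [4]
STORE_FAST z → z=4. Stack: []
LOAD_FAST z → push 4. Stack: [4]
RETURN_VALUE → return 4.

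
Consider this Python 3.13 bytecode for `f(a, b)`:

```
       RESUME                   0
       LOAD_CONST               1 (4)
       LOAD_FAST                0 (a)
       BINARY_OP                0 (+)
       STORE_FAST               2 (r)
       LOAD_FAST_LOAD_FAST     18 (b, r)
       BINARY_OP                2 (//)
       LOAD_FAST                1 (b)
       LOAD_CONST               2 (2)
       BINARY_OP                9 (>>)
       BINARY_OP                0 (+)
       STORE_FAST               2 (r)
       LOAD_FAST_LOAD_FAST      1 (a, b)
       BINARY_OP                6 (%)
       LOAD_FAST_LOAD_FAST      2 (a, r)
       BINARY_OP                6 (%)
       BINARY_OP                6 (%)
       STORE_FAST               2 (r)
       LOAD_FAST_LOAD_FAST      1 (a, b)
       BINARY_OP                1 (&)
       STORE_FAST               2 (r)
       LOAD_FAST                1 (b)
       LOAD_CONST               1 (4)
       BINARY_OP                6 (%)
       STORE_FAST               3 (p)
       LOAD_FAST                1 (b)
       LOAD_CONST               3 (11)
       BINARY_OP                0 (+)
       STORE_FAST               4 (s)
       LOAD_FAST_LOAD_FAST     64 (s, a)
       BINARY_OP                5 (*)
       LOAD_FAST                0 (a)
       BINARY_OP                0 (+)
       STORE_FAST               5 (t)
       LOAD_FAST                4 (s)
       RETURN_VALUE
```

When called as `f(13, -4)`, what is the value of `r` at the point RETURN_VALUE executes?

LOAD_CONST → push 4. Stack: [4]
LOAD_FAST a → push 13. Stack: [4, 13]
BINARY_OP + → 4 + 13 = 17. Stack: [17]
STORE_FAST r → r=17. Stack: []
LOAD_FAST_LOAD_FAST b,r → push -4,17. Stack: [-4, 17]
BINARY_OP // → -4 // 17 = -1. Stack: [-1]
LOAD_FAST b → push -4. Stack: [-1, -4]
LOAD_CONST → push 2. Stack: [-1, -4, 2]
BINARY_OP >> → -4 >> 2 = -1. Stack: [-1, -1]
BINARY_OP + → -1 + -1 = -2. Stack: [-2]
STORE_FAST r → r=-2. Stack: []
LOAD_FAST_LOAD_FAST a,b → push 13,-4. Stack: [13, -4]
BINARY_OP % → 13 % -4 = -3. Stack: [-3]
LOAD_FAST_LOAD_FAST a,r → push 13,-2. Stack: [-3, 13, -2]
BINARY_OP % → 13 % -2 = -1. Stack: [-3, -1]
BINARY_OP % → -3 % -1 = 0. Stack: [0]
STORE_FAST r → r=0. Stack: []
LOAD_FAST_LOAD_FAST a,b → push 13,-4. Stack: [13, -4]
BINARY_OP & → 13 & -4 = 12. Stack: [12]
STORE_FAST r → r=12. Stack: []
LOAD_FAST b → push -4. Stack: [-4]
LOAD_CONST → push 4. Stack: [-4, 4]
BINARY_OP % → -4 % 4 = 0. Stack: [0]
STORE_FAST p → p=0. Stack: []
LOAD_FAST b → push -4. Stack: [-4]
LOAD_CONST → push 11. Stack: [-4, 11]
BINARY_OP + → -4 + 11 = 7. Stack: [7]
STORE_FAST s → s=7. Stack: []
LOAD_FAST_LOAD_FAST s,a → push 7,13. Stack: [7, 13]
BINARY_OP * → 7 * 13 = 91. Stack: [91]
LOAD_FAST a → push 13. Stack: [91, 13]
BINARY_OP + → 91 + 13 = 104. Stack: [104]
STORE_FAST t → t=104. Stack: []
LOAD_FAST s → push 7. Stack: [7]
RETURN_VALUE → return 7.

12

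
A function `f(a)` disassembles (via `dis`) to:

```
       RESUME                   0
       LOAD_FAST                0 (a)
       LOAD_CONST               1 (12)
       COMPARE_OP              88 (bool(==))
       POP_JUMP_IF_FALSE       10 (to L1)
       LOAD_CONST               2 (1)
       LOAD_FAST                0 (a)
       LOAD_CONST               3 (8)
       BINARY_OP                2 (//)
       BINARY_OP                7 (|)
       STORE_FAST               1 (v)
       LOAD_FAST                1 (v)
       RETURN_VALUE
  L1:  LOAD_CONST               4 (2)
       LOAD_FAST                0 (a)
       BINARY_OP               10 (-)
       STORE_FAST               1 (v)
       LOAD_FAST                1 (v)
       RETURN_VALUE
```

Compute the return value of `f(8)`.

-6

LOAD_FAST a → push 8. Stack: [8]
LOAD_CONST → push 12. Stack: [8, 12]
COMPARE_OP bool(==) → 8 vs 12 = False. Stack: [False]
POP_JUMP_IF_FALSE → pop False; jump. Stack: []
LOAD_CONST → push 2. Stack: [2]
LOAD_FAST a → push 8. Stack: [2, 8]
BINARY_OP - → 2 - 8 = -6. Stack: [-6]
STORE_FAST v → v=-6. Stack: []
LOAD_FAST v → push -6. Stack: [-6]
RETURN_VALUE → return -6.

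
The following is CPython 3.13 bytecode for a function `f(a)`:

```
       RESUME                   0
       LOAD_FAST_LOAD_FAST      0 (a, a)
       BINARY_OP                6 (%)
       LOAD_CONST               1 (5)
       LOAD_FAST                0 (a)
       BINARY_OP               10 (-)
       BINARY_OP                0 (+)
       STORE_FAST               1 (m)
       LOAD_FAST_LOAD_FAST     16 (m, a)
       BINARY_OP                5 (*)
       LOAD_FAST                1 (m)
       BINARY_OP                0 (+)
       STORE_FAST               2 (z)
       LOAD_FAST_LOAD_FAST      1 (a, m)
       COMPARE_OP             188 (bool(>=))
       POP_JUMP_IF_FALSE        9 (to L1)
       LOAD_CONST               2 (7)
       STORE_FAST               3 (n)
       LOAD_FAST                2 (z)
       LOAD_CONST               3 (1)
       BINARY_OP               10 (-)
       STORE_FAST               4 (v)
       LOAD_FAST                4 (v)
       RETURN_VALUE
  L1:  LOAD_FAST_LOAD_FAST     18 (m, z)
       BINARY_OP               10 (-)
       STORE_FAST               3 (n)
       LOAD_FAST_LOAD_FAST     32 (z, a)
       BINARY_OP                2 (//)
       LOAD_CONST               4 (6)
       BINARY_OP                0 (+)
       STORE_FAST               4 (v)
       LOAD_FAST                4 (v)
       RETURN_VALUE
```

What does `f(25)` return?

-521

LOAD_FAST_LOAD_FAST a,a → push 25,25. Stack: [25, 25]
BINARY_OP % → 25 % 25 = 0. Stack: [0]
LOAD_CONST → push 5. Stack: [0, 5]
LOAD_FAST a → push 25. Stack: [0, 5, 25]
BINARY_OP - → 5 - 25 = -20. Stack: [0, -20]
BINARY_OP + → 0 + -20 = -20. Stack: [-20]
STORE_FAST m → m=-20. Stack: []
LOAD_FAST_LOAD_FAST m,a → push -20,25. Stack: [-20, 25]
BINARY_OP * → -20 * 25 = -500. Stack: [-500]
LOAD_FAST m → push -20. Stack: [-500, -20]
BINARY_OP + → -500 + -20 = -520. Stack: [-520]
STORE_FAST z → z=-520. Stack: []
LOAD_FAST_LOAD_FAST a,m → push 25,-20. Stack: [25, -20]
COMPARE_OP bool(>=) → 25 vs -20 = True. Stack: [True]
POP_JUMP_IF_FALSE → pop True; no jump. Stack: []
LOAD_CONST → push 7. Stack: [7]
STORE_FAST n → n=7. Stack: []
LOAD_FAST z → push -520. Stack: [-520]
LOAD_CONST → push 1. Stack: [-520, 1]
BINARY_OP - → -520 - 1 = -521. Stack: [-521]
STORE_FAST v → v=-521. Stack: []
LOAD_FAST v → push -521. Stack: [-521]
RETURN_VALUE → return -521.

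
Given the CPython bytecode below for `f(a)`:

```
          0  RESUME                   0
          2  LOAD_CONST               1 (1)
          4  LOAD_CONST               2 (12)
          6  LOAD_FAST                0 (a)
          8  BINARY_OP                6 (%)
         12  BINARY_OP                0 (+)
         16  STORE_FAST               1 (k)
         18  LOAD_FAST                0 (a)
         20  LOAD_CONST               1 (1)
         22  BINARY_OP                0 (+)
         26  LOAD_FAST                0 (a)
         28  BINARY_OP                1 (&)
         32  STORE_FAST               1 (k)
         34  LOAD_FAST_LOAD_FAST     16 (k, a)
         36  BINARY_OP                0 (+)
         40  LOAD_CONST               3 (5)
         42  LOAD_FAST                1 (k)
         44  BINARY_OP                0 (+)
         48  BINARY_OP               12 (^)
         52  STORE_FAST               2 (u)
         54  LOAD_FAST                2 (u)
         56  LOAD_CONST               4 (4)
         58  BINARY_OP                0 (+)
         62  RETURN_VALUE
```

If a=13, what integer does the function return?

12

LOAD_CONST → push 1. Stack: [1]
LOAD_CONST → push 12. Stack: [1, 12]
LOAD_FAST a → push 13. Stack: [1, 12, 13]
BINARY_OP % → 12 % 13 = 12. Stack: [1, 12]
BINARY_OP + → 1 + 12 = 13. Stack: [13]
STORE_FAST k → k=13. Stack: []
LOAD_FAST a → push 13. Stack: [13]
LOAD_CONST → push 1. Stack: [13, 1]
BINARY_OP + → 13 + 1 = 14. Stack: [14]
LOAD_FAST a → push 13. Stack: [14, 13]
BINARY_OP & → 14 & 13 = 12. Stack: [12]
STORE_FAST k → k=12. Stack: []
LOAD_FAST_LOAD_FAST k,a → push 12,13. Stack: [12, 13]
BINARY_OP + → 12 + 13 = 25. Stack: [25]
LOAD_CONST → push 5. Stack: [25, 5]
LOAD_FAST k → push 12. Stack: [25, 5, 12]
BINARY_OP + → 5 + 12 = 17. Stack: [25, 17]
BINARY_OP ^ → 25 ^ 17 = 8. Stack: [8]
STORE_FAST u → u=8. Stack: []
LOAD_FAST u → push 8. Stack: [8]
LOAD_CONST → push 4. Stack: [8, 4]
BINARY_OP + → 8 + 4 = 12. Stack: [12]
RETURN_VALUE → return 12.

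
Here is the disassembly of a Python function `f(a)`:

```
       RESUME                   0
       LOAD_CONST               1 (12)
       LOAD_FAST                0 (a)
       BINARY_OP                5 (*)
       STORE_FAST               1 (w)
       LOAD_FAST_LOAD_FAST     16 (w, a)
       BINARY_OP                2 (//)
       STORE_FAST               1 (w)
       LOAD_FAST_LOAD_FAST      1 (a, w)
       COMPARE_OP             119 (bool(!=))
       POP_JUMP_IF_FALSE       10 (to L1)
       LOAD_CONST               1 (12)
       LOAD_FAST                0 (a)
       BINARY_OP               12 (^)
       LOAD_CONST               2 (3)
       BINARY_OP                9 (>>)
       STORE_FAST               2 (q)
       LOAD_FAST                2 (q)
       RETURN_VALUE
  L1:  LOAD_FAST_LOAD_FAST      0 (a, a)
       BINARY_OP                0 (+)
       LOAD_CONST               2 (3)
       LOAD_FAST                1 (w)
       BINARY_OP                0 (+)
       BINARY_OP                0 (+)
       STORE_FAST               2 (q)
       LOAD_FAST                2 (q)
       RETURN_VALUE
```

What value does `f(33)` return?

LOAD_CONST → push 12. Stack: [12]
LOAD_FAST a → push 33. Stack: [12, 33]
BINARY_OP * → 12 * 33 = 396. Stack: [396]
STORE_FAST w → w=396. Stack: []
LOAD_FAST_LOAD_FAST w,a → push 396,33. Stack: [396, 33]
BINARY_OP // → 396 // 33 = 12. Stack: [12]
STORE_FAST w → w=12. Stack: []
LOAD_FAST_LOAD_FAST a,w → push 33,12. Stack: [33, 12]
COMPARE_OP bool(!=) → 33 vs 12 = True. Stack: [True]
POP_JUMP_IF_FALSE → pop True; no jump. Stack: []
LOAD_CONST → push 12. Stack: [12]
LOAD_FAST a → push 33. Stack: [12, 33]
BINARY_OP ^ → 12 ^ 33 = 45. Stack: [45]
LOAD_CONST → push 3. Stack: [45, 3]
BINARY_OP >> → 45 >> 3 = 5. Stack: [5]
STORE_FAST q → q=5. Stack: []
LOAD_FAST q → push 5. Stack: [5]
RETURN_VALUE → return 5.

5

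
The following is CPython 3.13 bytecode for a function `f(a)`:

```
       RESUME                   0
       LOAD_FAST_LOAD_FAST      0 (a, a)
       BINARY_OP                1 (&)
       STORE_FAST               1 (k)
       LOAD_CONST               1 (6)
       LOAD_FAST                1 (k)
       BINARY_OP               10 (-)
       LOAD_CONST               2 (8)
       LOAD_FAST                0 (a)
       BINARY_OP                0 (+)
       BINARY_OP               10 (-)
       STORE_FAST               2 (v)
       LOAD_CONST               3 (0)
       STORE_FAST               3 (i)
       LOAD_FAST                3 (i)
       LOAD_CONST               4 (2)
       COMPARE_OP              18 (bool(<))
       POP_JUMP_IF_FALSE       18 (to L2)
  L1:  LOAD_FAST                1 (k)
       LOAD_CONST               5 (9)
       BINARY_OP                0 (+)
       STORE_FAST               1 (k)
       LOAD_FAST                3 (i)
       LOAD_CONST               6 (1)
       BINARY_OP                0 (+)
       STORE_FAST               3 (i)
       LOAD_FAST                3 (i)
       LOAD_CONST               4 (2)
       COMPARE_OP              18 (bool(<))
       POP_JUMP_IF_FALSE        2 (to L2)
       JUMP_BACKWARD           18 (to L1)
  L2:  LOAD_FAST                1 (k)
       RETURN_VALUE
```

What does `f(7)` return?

LOAD_FAST_LOAD_FAST a,a → push 7,7. Stack: [7, 7]
BINARY_OP & → 7 & 7 = 7. Stack: [7]
STORE_FAST k → k=7. Stack: []
LOAD_CONST → push 6. Stack: [6]
LOAD_FAST k → push 7. Stack: [6, 7]
BINARY_OP - → 6 - 7 = -1. Stack: [-1]
LOAD_CONST → push 8. Stack: [-1, 8]
LOAD_FAST a → push 7. Stack: [-1, 8, 7]
BINARY_OP + → 8 + 7 = 15. Stack: [-1, 15]
BINARY_OP - → -1 - 15 = -16. Stack: [-16]
STORE_FAST v → v=-16. Stack: []
LOAD_CONST → push 0. Stack: [0]
STORE_FAST i → i=0. Stack: []
LOAD_FAST i → push 0. Stack: [0]
LOAD_CONST → push 2. Stack: [0, 2]
COMPARE_OP bool(<) → 0 vs 2 = True. Stack: [True]
POP_JUMP_IF_FALSE → pop True; no jump. Stack: []
LOAD_FAST k → push 7. Stack: [7]
LOAD_CONST → push 9. Stack: [7, 9]
BINARY_OP + → 7 + 9 = 16. Stack: [16]
STORE_FAST k → k=16. Stack: []
LOAD_FAST i → push 0. Stack: [0]
LOAD_CONST → push 1. Stack: [0, 1]
BINARY_OP + → 0 + 1 = 1. Stack: [1]
STORE_FAST i → i=1. Stack: []
LOAD_FAST i → push 1. Stack: [1]
LOAD_CONST → push 2. Stack: [1, 2]
COMPARE_OP bool(<) → 1 vs 2 = True. Stack: [True]
POP_JUMP_IF_FALSE → pop True; no jump. Stack: []
LOAD_FAST k → push 16. Stack: [16]
LOAD_CONST → push 9. Stack: [16, 9]
BINARY_OP + → 16 + 9 = 25. Stack: [25]
STORE_FAST k → k=25. Stack: []
LOAD_FAST i → push 1. Stack: [1]
LOAD_CONST → push 1. Stack: [1, 1]
BINARY_OP + → 1 + 1 = 2. Stack: [2]
STORE_FAST i → i=2. Stack: []
LOAD_FAST i → push 2. Stack: [2]
LOAD_CONST → push 2. Stack: [2, 2]
COMPARE_OP bool(<) → 2 vs 2 = False. Stack: [False]
POP_JUMP_IF_FALSE → pop False; jump. Stack: []
LOAD_FAST k → push 25. Stack: [25]
RETURN_VALUE → return 25.

25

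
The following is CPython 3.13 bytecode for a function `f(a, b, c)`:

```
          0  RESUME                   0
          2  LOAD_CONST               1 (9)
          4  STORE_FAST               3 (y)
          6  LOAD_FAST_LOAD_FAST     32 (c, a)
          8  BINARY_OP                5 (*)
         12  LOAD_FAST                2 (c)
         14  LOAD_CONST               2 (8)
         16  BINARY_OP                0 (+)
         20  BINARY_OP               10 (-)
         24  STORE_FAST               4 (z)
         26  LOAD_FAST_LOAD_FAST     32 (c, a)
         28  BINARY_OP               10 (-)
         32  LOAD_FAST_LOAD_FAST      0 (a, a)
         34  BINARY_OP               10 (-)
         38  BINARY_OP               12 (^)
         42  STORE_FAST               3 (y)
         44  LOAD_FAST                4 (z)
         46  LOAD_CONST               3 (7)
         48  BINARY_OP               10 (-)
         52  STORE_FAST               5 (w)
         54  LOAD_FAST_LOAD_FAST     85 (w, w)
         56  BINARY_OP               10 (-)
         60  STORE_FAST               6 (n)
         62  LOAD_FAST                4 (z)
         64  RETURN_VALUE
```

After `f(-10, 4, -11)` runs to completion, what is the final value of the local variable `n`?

0

LOAD_CONST → push 9. Stack: [9]
STORE_FAST y → y=9. Stack: []
LOAD_FAST_LOAD_FAST c,a → push -11,-10. Stack: [-11, -10]
BINARY_OP * → -11 * -10 = 110. Stack: [110]
LOAD_FAST c → push -11. Stack: [110, -11]
LOAD_CONST → push 8. Stack: [110, -11, 8]
BINARY_OP + → -11 + 8 = -3. Stack: [110, -3]
BINARY_OP - → 110 - -3 = 113. Stack: [113]
STORE_FAST z → z=113. Stack: []
LOAD_FAST_LOAD_FAST c,a → push -11,-10. Stack: [-11, -10]
BINARY_OP - → -11 - -10 = -1. Stack: [-1]
LOAD_FAST_LOAD_FAST a,a → push -10,-10. Stack: [-1, -10, -10]
BINARY_OP - → -10 - -10 = 0. Stack: [-1, 0]
BINARY_OP ^ → -1 ^ 0 = -1. Stack: [-1]
STORE_FAST y → y=-1. Stack: []
LOAD_FAST z → push 113. Stack: [113]
LOAD_CONST → push 7. Stack: [113, 7]
BINARY_OP - → 113 - 7 = 106. Stack: [106]
STORE_FAST w → w=106. Stack: []
LOAD_FAST_LOAD_FAST w,w → push 106,106. Stack: [106, 106]
BINARY_OP - → 106 - 106 = 0. Stack: [0]
STORE_FAST n → n=0. Stack: []
LOAD_FAST z → push 113. Stack: [113]
RETURN_VALUE → return 113.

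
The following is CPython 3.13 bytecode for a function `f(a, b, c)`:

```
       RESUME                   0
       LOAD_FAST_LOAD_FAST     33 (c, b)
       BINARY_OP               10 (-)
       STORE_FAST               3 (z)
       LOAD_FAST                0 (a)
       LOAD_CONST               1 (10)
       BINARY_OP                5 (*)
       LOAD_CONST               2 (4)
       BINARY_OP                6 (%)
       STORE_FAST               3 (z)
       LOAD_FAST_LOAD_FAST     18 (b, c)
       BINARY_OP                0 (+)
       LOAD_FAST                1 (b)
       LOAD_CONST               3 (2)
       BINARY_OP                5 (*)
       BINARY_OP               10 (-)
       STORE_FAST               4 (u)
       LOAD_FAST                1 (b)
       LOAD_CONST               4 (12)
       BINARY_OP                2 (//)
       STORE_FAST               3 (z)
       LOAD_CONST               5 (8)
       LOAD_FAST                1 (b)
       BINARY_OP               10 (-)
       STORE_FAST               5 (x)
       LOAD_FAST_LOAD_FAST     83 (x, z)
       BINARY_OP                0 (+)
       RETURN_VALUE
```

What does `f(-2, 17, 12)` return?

-8

LOAD_FAST_LOAD_FAST c,b → push 12,17. Stack: [12, 17]
BINARY_OP - → 12 - 17 = -5. Stack: [-5]
STORE_FAST z → z=-5. Stack: []
LOAD_FAST a → push -2. Stack: [-2]
LOAD_CONST → push 10. Stack: [-2, 10]
BINARY_OP * → -2 * 10 = -20. Stack: [-20]
LOAD_CONST → push 4. Stack: [-20, 4]
BINARY_OP % → -20 % 4 = 0. Stack: [0]
STORE_FAST z → z=0. Stack: []
LOAD_FAST_LOAD_FAST b,c → push 17,12. Stack: [17, 12]
BINARY_OP + → 17 + 12 = 29. Stack: [29]
LOAD_FAST b → push 17. Stack: [29, 17]
LOAD_CONST → push 2. Stack: [29, 17, 2]
BINARY_OP * → 17 * 2 = 34. Stack: [29, 34]
BINARY_OP - → 29 - 34 = -5. Stack: [-5]
STORE_FAST u → u=-5. Stack: []
LOAD_FAST b → push 17. Stack: [17]
LOAD_CONST → push 12. Stack: [17, 12]
BINARY_OP // → 17 // 12 = 1. Stack: [1]
STORE_FAST z → z=1. Stack: []
LOAD_CONST → push 8. Stack: [8]
LOAD_FAST b → push 17. Stack: [8, 17]
BINARY_OP - → 8 - 17 = -9. Stack: [-9]
STORE_FAST x → x=-9. Stack: []
LOAD_FAST_LOAD_FAST x,z → push -9,1. Stack: [-9, 1]
BINARY_OP + → -9 + 1 = -8. Stack: [-8]
RETURN_VALUE → return -8.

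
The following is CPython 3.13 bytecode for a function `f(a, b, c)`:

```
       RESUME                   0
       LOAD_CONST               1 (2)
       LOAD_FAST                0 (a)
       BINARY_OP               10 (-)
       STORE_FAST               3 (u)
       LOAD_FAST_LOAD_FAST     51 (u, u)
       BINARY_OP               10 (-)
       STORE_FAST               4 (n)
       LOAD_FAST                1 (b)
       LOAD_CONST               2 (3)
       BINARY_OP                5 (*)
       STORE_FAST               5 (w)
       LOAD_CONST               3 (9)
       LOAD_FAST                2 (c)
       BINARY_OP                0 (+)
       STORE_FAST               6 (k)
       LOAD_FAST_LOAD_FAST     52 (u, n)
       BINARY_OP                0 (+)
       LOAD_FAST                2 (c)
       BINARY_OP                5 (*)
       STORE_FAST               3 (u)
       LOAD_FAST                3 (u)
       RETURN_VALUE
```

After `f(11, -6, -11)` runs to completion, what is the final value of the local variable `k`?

-2

LOAD_CONST → push 2. Stack: [2]
LOAD_FAST a → push 11. Stack: [2, 11]
BINARY_OP - → 2 - 11 = -9. Stack: [-9]
STORE_FAST u → u=-9. Stack: []
LOAD_FAST_LOAD_FAST u,u → push -9,-9. Stack: [-9, -9]
BINARY_OP - → -9 - -9 = 0. Stack: [0]
STORE_FAST n → n=0. Stack: []
LOAD_FAST b → push -6. Stack: [-6]
LOAD_CONST → push 3. Stack: [-6, 3]
BINARY_OP * → -6 * 3 = -18. Stack: [-18]
STORE_FAST w → w=-18. Stack: []
LOAD_CONST → push 9. Stack: [9]
LOAD_FAST c → push -11. Stack: [9, -11]
BINARY_OP + → 9 + -11 = -2. Stack: [-2]
STORE_FAST k → k=-2. Stack: []
LOAD_FAST_LOAD_FAST u,n → push -9,0. Stack: [-9, 0]
BINARY_OP + → -9 + 0 = -9. Stack: [-9]
LOAD_FAST c → push -11. Stack: [-9, -11]
BINARY_OP * → -9 * -11 = 99. Stack: [99]
STORE_FAST u → u=99. Stack: []
LOAD_FAST u → push 99. Stack: [99]
RETURN_VALUE → return 99.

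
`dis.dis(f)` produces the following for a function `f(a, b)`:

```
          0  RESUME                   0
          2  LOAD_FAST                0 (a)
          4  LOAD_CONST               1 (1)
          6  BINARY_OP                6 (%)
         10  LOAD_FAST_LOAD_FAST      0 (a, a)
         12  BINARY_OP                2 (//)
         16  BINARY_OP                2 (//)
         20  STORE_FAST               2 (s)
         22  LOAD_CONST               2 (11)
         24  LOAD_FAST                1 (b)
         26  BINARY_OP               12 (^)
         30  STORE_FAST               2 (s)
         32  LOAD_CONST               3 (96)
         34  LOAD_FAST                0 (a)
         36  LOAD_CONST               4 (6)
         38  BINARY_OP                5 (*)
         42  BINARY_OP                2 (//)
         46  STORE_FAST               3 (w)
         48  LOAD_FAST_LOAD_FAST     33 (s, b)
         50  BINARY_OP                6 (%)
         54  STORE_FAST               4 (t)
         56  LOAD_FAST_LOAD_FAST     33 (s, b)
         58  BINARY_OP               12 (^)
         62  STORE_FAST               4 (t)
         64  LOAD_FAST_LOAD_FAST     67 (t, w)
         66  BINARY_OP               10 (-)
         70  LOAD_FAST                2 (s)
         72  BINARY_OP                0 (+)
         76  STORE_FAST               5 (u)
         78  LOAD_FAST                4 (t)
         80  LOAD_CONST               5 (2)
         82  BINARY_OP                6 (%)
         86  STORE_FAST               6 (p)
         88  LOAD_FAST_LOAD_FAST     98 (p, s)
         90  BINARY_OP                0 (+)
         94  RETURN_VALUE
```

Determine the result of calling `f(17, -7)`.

LOAD_FAST a → push 17. Stack: [17]
LOAD_CONST → push 1. Stack: [17, 1]
BINARY_OP % → 17 % 1 = 0. Stack: [0]
LOAD_FAST_LOAD_FAST a,a → push 17,17. Stack: [0, 17, 17]
BINARY_OP // → 17 // 17 = 1. Stack: [0, 1]
BINARY_OP // → 0 // 1 = 0. Stack: [0]
STORE_FAST s → s=0. Stack: []
LOAD_CONST → push 11. Stack: [11]
LOAD_FAST b → push -7. Stack: [11, -7]
BINARY_OP ^ → 11 ^ -7 = -14. Stack: [-14]
STORE_FAST s → s=-14. Stack: []
LOAD_CONST → push 96. Stack: [96]
LOAD_FAST a → push 17. Stack: [96, 17]
LOAD_CONST → push 6. Stack: [96, 17, 6]
BINARY_OP * → 17 * 6 = 102. Stack: [96, 102]
BINARY_OP // → 96 // 102 = 0. Stack: [0]
STORE_FAST w → w=0. Stack: []
LOAD_FAST_LOAD_FAST s,b → push -14,-7. Stack: [-14, -7]
BINARY_OP % → -14 % -7 = 0. Stack: [0]
STORE_FAST t → t=0. Stack: []
LOAD_FAST_LOAD_FAST s,b → push -14,-7. Stack: [-14, -7]
BINARY_OP ^ → -14 ^ -7 = 11. Stack: [11]
STORE_FAST t → t=11. Stack: []
LOAD_FAST_LOAD_FAST t,w → push 11,0. Stack: [11, 0]
BINARY_OP - → 11 - 0 = 11. Stack: [11]
LOAD_FAST s → push -14. Stack: [11, -14]
BINARY_OP + → 11 + -14 = -3. Stack: [-3]
STORE_FAST u → u=-3. Stack: []
LOAD_FAST t → push 11. Stack: [11]
LOAD_CONST → push 2. Stack: [11, 2]
BINARY_OP % → 11 % 2 = 1. Stack: [1]
STORE_FAST p → p=1. Stack: []
LOAD_FAST_LOAD_FAST p,s → push 1,-14. Stack: [1, -14]
BINARY_OP + → 1 + -14 = -13. Stack: [-13]
RETURN_VALUE → return -13.

-13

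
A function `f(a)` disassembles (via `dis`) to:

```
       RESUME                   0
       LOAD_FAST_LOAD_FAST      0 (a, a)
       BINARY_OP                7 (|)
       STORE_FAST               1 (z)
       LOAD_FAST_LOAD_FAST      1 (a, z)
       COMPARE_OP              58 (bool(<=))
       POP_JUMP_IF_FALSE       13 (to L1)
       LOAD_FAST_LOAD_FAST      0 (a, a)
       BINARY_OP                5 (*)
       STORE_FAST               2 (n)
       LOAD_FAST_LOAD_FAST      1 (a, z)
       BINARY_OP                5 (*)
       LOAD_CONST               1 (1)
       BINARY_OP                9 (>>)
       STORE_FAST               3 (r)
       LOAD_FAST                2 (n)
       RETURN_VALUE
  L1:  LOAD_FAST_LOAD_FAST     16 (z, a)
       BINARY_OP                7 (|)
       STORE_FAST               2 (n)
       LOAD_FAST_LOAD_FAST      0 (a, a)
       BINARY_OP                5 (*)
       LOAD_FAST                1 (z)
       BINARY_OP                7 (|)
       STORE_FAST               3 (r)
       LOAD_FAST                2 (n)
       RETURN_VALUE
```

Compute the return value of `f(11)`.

121

LOAD_FAST_LOAD_FAST a,a → push 11,11. Stack: [11, 11]
BINARY_OP | → 11 | 11 = 11. Stack: [11]
STORE_FAST z → z=11. Stack: []
LOAD_FAST_LOAD_FAST a,z → push 11,11. Stack: [11, 11]
COMPARE_OP bool(<=) → 11 vs 11 = True. Stack: [True]
POP_JUMP_IF_FALSE → pop True; no jump. Stack: []
LOAD_FAST_LOAD_FAST a,a → push 11,11. Stack: [11, 11]
BINARY_OP * → 11 * 11 = 121. Stack: [121]
STORE_FAST n → n=121. Stack: []
LOAD_FAST_LOAD_FAST a,z → push 11,11. Stack: [11, 11]
BINARY_OP * → 11 * 11 = 121. Stack: [121]
LOAD_CONST → push 1. Stack: [121, 1]
BINARY_OP >> → 121 >> 1 = 60. Stack: [60]
STORE_FAST r → r=60. Stack: []
LOAD_FAST n → push 121. Stack: [121]
RETURN_VALUE → return 121.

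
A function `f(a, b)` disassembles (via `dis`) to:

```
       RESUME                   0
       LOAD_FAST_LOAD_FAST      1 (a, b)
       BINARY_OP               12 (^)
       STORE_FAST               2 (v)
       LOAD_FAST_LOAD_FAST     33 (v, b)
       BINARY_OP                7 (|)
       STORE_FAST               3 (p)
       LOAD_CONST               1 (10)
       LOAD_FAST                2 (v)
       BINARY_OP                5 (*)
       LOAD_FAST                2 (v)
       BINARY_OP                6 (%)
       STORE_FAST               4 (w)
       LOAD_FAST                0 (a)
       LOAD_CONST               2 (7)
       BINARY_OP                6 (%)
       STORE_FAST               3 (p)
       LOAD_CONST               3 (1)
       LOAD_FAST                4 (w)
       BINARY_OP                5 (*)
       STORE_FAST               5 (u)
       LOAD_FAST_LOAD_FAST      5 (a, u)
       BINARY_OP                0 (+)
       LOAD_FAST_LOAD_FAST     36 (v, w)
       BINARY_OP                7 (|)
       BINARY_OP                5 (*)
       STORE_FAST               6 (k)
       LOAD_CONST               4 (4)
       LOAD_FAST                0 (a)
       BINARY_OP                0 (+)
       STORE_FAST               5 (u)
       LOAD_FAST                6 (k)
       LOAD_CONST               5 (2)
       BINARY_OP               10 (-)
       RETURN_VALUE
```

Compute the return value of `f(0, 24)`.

LOAD_FAST_LOAD_FAST a,b → push 0,24. Stack: [0, 24]
BINARY_OP ^ → 0 ^ 24 = 24. Stack: [24]
STORE_FAST v → v=24. Stack: []
LOAD_FAST_LOAD_FAST v,b → push 24,24. Stack: [24, 24]
BINARY_OP | → 24 | 24 = 24. Stack: [24]
STORE_FAST p → p=24. Stack: []
LOAD_CONST → push 10. Stack: [10]
LOAD_FAST v → push 24. Stack: [10, 24]
BINARY_OP * → 10 * 24 = 240. Stack: [240]
LOAD_FAST v → push 24. Stack: [240, 24]
BINARY_OP % → 240 % 24 = 0. Stack: [0]
STORE_FAST w → w=0. Stack: []
LOAD_FAST a → push 0. Stack: [0]
LOAD_CONST → push 7. Stack: [0, 7]
BINARY_OP % → 0 % 7 = 0. Stack: [0]
STORE_FAST p → p=0. Stack: []
LOAD_CONST → push 1. Stack: [1]
LOAD_FAST w → push 0. Stack: [1, 0]
BINARY_OP * → 1 * 0 = 0. Stack: [0]
STORE_FAST u → u=0. Stack: []
LOAD_FAST_LOAD_FAST a,u → push 0,0. Stack: [0, 0]
BINARY_OP + → 0 + 0 = 0. Stack: [0]
LOAD_FAST_LOAD_FAST v,w → push 24,0. Stack: [0, 24, 0]
BINARY_OP | → 24 | 0 = 24. Stack: [0, 24]
BINARY_OP * → 0 * 24 = 0. Stack: [0]
STORE_FAST k → k=0. Stack: []
LOAD_CONST → push 4. Stack: [4]
LOAD_FAST a → push 0. Stack: [4, 0]
BINARY_OP + → 4 + 0 = 4. Stack: [4]
STORE_FAST u → u=4. Stack: []
LOAD_FAST k → push 0. Stack: [0]
LOAD_CONST → push 2. Stack: [0, 2]
BINARY_OP - → 0 - 2 = -2. Stack: [-2]
RETURN_VALUE → return -2.

-2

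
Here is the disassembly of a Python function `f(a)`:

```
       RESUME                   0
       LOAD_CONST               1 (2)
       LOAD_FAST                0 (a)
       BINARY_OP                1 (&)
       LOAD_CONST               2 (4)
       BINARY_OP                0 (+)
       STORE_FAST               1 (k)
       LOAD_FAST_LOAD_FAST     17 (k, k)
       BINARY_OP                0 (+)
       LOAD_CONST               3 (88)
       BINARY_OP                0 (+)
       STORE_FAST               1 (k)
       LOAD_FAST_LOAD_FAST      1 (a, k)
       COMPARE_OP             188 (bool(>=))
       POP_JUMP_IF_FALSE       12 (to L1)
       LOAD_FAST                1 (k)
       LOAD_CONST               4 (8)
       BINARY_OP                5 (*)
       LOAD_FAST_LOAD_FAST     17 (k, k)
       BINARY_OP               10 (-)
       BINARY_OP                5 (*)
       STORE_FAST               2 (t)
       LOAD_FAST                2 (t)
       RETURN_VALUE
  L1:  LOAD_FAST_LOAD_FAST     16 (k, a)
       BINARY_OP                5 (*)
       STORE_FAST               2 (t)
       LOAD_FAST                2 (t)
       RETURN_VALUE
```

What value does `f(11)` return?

LOAD_CONST → push 2. Stack: [2]
LOAD_FAST a → push 11. Stack: [2, 11]
BINARY_OP & → 2 & 11 = 2. Stack: [2]
LOAD_CONST → push 4. Stack: [2, 4]
BINARY_OP + → 2 + 4 = 6. Stack: [6]
STORE_FAST k → k=6. Stack: []
LOAD_FAST_LOAD_FAST k,k → push 6,6. Stack: [6, 6]
BINARY_OP + → 6 + 6 = 12. Stack: [12]
LOAD_CONST → push 88. Stack: [12, 88]
BINARY_OP + → 12 + 88 = 100. Stack: [100]
STORE_FAST k → k=100. Stack: []
LOAD_FAST_LOAD_FAST a,k → push 11,100. Stack: [11, 100]
COMPARE_OP bool(>=) → 11 vs 100 = False. Stack: [False]
POP_JUMP_IF_FALSE → pop False; jump. Stack: []
LOAD_FAST_LOAD_FAST k,a → push 100,11. Stack: [100, 11]
BINARY_OP * → 100 * 11 = 1100. Stack: [1100]
STORE_FAST t → t=1100. Stack: []
LOAD_FAST t → push 1100. Stack: [1100]
RETURN_VALUE → return 1100.

1100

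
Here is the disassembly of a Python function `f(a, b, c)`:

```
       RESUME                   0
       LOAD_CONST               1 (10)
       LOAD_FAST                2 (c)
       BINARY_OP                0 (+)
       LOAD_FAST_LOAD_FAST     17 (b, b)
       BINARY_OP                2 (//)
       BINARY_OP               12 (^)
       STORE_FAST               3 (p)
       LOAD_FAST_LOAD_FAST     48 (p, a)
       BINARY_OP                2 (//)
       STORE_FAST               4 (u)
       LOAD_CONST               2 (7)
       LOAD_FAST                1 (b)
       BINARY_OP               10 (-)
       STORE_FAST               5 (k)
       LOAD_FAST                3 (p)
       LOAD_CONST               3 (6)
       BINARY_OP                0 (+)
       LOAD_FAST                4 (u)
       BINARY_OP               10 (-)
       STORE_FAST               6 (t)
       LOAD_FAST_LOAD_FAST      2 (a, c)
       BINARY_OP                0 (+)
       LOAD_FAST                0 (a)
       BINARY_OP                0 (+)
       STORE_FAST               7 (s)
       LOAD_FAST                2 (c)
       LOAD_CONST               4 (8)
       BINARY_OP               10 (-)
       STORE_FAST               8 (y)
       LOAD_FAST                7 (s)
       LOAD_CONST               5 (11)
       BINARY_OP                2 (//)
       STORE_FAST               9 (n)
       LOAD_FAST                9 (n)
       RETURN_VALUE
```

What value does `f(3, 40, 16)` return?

2

LOAD_CONST → push 10. Stack: [10]
LOAD_FAST c → push 16. Stack: [10, 16]
BINARY_OP + → 10 + 16 = 26. Stack: [26]
LOAD_FAST_LOAD_FAST b,b → push 40,40. Stack: [26, 40, 40]
BINARY_OP // → 40 // 40 = 1. Stack: [26, 1]
BINARY_OP ^ → 26 ^ 1 = 27. Stack: [27]
STORE_FAST p → p=27. Stack: []
LOAD_FAST_LOAD_FAST p,a → push 27,3. Stack: [27, 3]
BINARY_OP // → 27 // 3 = 9. Stack: [9]
STORE_FAST u → u=9. Stack: []
LOAD_CONST → push 7. Stack: [7]
LOAD_FAST b → push 40. Stack: [7, 40]
BINARY_OP - → 7 - 40 = -33. Stack: [-33]
STORE_FAST k → k=-33. Stack: []
LOAD_FAST p → push 27. Stack: [27]
LOAD_CONST → push 6. Stack: [27, 6]
BINARY_OP + → 27 + 6 = 33. Stack: [33]
LOAD_FAST u → push 9. Stack: [33, 9]
BINARY_OP - → 33 - 9 = 24. Stack: [24]
STORE_FAST t → t=24. Stack: []
LOAD_FAST_LOAD_FAST a,c → push 3,16. Stack: [3, 16]
BINARY_OP + → 3 + 16 = 19. Stack: [19]
LOAD_FAST a → push 3. Stack: [19, 3]
BINARY_OP + → 19 + 3 = 22. Stack: [22]
STORE_FAST s → s=22. Stack: []
LOAD_FAST c → push 16. Stack: [16]
LOAD_CONST → push 8. Stack: [16, 8]
BINARY_OP - → 16 - 8 = 8. Stack: [8]
STORE_FAST y → y=8. Stack: []
LOAD_FAST s → push 22. Stack: [22]
LOAD_CONST → push 11. Stack: [22, 11]
BINARY_OP // → 22 // 11 = 2. Stack: [2]
STORE_FAST n → n=2. Stack: []
LOAD_FAST n → push 2. Stack: [2]
RETURN_VALUE → return 2.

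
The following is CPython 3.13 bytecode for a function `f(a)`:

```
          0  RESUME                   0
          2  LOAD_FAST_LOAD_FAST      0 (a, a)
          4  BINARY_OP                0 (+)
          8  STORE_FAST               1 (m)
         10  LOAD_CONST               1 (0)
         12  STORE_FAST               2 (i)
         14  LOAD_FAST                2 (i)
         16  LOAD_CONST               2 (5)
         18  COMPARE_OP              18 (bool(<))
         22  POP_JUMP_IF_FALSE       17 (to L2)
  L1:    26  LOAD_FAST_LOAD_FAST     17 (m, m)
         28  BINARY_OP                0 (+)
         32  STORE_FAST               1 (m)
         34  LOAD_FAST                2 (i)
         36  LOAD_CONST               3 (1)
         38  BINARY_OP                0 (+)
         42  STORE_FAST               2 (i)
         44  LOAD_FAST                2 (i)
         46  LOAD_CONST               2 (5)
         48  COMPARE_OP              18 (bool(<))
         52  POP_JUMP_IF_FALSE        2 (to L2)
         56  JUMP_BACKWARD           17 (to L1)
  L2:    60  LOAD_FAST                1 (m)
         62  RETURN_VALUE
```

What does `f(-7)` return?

-448

LOAD_FAST_LOAD_FAST a,a → push -7,-7
BINARY_OP + → -7 + -7 = -14
STORE_FAST m → m=-14
LOAD_CONST → push 0
STORE_FAST i → i=0
LOAD_FAST i → push 0
LOAD_CONST → push 5
COMPARE_OP bool(<) → 0 vs 5 = True
POP_JUMP_IF_FALSE → pop True; no jump
LOAD_FAST_LOAD_FAST m,m → push -14,-14
BINARY_OP + → -14 + -14 = -28
STORE_FAST m → m=-28
LOAD_FAST i → push 0
LOAD_CONST → push 1
BINARY_OP + → 0 + 1 = 1
STORE_FAST i → i=1
LOAD_FAST i → push 1
LOAD_CONST → push 5
COMPARE_OP bool(<) → 1 vs 5 = True
POP_JUMP_IF_FALSE → pop True; no jump
LOAD_FAST_LOAD_FAST m,m → push -28,-28
BINARY_OP + → -28 + -28 = -56
STORE_FAST m → m=-56
LOAD_FAST i → push 1
LOAD_CONST → push 1
BINARY_OP + → 1 + 1 = 2
STORE_FAST i → i=2
LOAD_FAST i → push 2
LOAD_CONST → push 5
COMPARE_OP bool(<) → 2 vs 5 = True
POP_JUMP_IF_FALSE → pop True; no jump
LOAD_FAST_LOAD_FAST m,m → push -56,-56
BINARY_OP + → -56 + -56 = -112
STORE_FAST m → m=-112
LOAD_FAST i → push 2
LOAD_CONST → push 1
BINARY_OP + → 2 + 1 = 3
STORE_FAST i → i=3
LOAD_FAST i → push 3
LOAD_CONST → push 5
COMPARE_OP bool(<) → 3 vs 5 = True
POP_JUMP_IF_FALSE → pop True; no jump
LOAD_FAST_LOAD_FAST m,m → push -112,-112
BINARY_OP + → -112 + -112 = -224
STORE_FAST m → m=-224
LOAD_FAST i → push 3
LOAD_CONST → push 1
BINARY_OP + → 3 + 1 = 4
STORE_FAST i → i=4
LOAD_FAST i → push 4
LOAD_CONST → push 5
COMPARE_OP bool(<) → 4 vs 5 = True
POP_JUMP_IF_FALSE → pop True; no jump
LOAD_FAST_LOAD_FAST m,m → push -224,-224
BINARY_OP + → -224 + -224 = -448
STORE_FAST m → m=-448
LOAD_FAST i → push 4
LOAD_CONST → push 1
BINARY_OP + → 4 + 1 = 5
STORE_FAST i → i=5
LOAD_FAST i → push 5
LOAD_CONST → push 5
COMPARE_OP bool(<) → 5 vs 5 = False
POP_JUMP_IF_FALSE → pop False; jump
LOAD_FAST m → push -448
RETURN_VALUE → return -448.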